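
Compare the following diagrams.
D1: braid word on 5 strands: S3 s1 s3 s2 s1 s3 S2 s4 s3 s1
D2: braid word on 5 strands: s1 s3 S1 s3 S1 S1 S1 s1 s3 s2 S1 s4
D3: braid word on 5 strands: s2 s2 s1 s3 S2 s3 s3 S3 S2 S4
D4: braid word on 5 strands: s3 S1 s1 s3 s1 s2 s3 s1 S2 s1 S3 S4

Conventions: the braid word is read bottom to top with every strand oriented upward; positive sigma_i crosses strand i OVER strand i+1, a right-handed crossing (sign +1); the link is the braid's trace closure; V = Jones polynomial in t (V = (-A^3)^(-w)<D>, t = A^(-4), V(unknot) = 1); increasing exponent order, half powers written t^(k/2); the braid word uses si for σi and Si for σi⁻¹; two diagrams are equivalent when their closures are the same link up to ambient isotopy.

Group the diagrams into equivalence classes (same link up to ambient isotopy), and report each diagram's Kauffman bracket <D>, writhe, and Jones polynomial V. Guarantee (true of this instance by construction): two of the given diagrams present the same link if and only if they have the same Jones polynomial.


grouping into links: {D1, D4} | {D2} | {D3}
V(D1) = t - t^2 + 2t^3 - t^4 + t^5 - t^6  (w +6, c 10, <D> = -A^-6 + A^-2 - A^2 + 2A^6 - A^10 + A^14)
V(D2) = -t^-3 + t^-2 - t^-1 + 3 - t + t^2 - t^3  [12 crossings, <D> = -A^-6 + A^-2 - A^2 + 3A^6 - A^10 + A^14 - A^18, w = +2]
D3 (bracket A^6; 10 crossings at w = +2): V = 1
D4 (bracket -A^-12 + A^-8 - A^-4 + 2 - A^4 + A^8; 12 crossings at w = +4): V = t - t^2 + 2t^3 - t^4 + t^5 - t^6
key observation: 3 values of V(t) split the 4 diagrams


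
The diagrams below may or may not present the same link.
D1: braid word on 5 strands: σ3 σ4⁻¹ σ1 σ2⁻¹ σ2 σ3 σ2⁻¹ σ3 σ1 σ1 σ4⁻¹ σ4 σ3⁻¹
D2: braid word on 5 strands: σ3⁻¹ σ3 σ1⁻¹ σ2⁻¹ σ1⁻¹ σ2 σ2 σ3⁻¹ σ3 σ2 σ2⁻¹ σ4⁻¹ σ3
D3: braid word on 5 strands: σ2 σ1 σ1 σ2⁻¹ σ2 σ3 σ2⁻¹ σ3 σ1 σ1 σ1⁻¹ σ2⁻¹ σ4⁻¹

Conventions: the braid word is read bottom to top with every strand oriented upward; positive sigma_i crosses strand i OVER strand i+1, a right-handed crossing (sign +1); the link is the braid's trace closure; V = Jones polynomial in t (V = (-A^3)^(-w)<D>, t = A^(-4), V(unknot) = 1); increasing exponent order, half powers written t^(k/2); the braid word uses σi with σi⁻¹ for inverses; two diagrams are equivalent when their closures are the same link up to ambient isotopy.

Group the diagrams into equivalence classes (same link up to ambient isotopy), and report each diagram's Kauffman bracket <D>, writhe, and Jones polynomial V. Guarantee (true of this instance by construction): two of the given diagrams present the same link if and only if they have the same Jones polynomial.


equivalence classes: {D1, D3} | {D2}
D1 (bracket -A^-17 + A^-13 - A^-9 + 2A^-5 + A^3; 13 crossings at w = +3): V = -t^(3/2) - 2t^(7/2) + t^(9/2) - t^(11/2) + t^(13/2)
V(D2) = -t^(-1/2) - t^(1/2)  (w -1, c 13, <D> = A^-5 + A^-1)
D3 (bracket -A^-17 + A^-13 - A^-9 + 2A^-5 + A^3; 13 crossings at w = +3): V = -t^(3/2) - 2t^(7/2) + t^(9/2) - t^(11/2) + t^(13/2)
key observation: 2 classes among 3 diagrams; unequal V(t) rules out equality


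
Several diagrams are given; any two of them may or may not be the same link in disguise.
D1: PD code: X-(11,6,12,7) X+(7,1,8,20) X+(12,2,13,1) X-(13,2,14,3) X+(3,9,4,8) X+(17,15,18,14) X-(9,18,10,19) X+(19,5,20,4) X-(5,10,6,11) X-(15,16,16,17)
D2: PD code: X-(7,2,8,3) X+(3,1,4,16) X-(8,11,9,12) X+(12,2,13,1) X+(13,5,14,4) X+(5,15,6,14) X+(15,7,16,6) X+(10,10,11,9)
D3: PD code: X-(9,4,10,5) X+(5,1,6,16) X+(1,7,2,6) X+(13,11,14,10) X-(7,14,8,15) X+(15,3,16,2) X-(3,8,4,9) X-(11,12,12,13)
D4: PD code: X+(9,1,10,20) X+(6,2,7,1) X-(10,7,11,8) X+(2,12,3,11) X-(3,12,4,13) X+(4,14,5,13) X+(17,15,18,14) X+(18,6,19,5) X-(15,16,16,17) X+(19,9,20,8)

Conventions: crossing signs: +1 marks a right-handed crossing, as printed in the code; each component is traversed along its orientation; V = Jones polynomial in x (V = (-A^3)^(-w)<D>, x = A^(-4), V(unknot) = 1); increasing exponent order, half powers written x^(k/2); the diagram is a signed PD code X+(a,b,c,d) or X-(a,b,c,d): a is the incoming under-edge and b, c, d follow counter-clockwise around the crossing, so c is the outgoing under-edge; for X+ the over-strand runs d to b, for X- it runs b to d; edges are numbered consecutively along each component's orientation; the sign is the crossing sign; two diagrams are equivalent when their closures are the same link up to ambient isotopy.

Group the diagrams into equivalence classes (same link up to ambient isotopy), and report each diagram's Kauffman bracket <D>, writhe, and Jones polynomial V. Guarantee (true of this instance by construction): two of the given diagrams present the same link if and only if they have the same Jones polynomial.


classes: {D1, D3} | {D2} | {D4}
V(D1) = -x^-3 + 2x^-2 - 2x^-1 + 3 - 2x + 2x^2 - x^3  [10 crossings, <D> = -A^-12 + 2A^-8 - 2A^-4 + 3 - 2A^4 + 2A^8 - A^12, w = 0]
D2 (bracket -A^-4 + 1 + A^8; 8 crossings at w = +4): V = x + x^3 - x^4
D3 (bracket -A^-12 + 2A^-8 - 2A^-4 + 3 - 2A^4 + 2A^8 - A^12; 8 crossings at w = 0): V = -x^-3 + 2x^-2 - 2x^-1 + 3 - 2x + 2x^2 - x^3
D4 (bracket -A^-12 + A^-8 - A^-4 + 2 - A^4 + A^8; 10 crossings at w = +4): V = x - x^2 + 2x^3 - x^4 + x^5 - x^6
insight: 3 values of V(x) split the 4 diagrams


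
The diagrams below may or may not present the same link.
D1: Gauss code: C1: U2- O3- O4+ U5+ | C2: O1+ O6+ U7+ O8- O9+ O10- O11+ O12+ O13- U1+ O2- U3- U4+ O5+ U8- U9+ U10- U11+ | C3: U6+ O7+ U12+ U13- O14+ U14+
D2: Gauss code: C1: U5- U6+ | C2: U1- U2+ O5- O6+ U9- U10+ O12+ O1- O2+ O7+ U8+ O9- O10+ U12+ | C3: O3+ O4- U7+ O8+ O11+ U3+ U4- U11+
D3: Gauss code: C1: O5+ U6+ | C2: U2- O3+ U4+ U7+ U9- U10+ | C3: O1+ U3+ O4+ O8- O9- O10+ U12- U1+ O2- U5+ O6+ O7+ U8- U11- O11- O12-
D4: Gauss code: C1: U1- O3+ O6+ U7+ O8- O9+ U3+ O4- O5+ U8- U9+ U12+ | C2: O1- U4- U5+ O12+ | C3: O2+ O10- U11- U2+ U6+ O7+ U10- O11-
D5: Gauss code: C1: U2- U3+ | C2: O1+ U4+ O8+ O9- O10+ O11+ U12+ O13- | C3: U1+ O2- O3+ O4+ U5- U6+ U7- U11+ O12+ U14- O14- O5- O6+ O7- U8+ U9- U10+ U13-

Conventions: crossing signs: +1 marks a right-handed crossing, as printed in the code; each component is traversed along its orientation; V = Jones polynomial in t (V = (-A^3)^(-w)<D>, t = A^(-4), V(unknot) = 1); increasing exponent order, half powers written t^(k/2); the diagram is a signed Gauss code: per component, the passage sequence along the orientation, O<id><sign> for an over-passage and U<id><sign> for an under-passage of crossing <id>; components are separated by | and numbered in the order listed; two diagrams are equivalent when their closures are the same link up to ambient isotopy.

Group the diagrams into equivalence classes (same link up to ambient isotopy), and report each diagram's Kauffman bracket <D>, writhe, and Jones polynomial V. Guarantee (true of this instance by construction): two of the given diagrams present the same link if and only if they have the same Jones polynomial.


grouping into links: {D1, D2, D4} | {D3} | {D5}
V(D1) = 1 + t + t^2 + t^3  (w +4, c 14, <D> = 1 + A^4 + A^8 + A^12)
D2 (bracket 1 + A^4 + A^8 + A^12; 12 crossings at w = +4): V = 1 + t + t^2 + t^3
V(D3) = t + 2t^3 + t^5  [12 crossings, <D> = A^-14 + 2A^-6 + A^2, w = +2]
D4 (bracket A^-6 + A^-2 + A^2 + A^6; 12 crossings at w = +2): V = 1 + t + t^2 + t^3
V(D5) = 1 + t^3 + t^4 + t^5  (w +2, c 14, <D> = A^-14 + A^-10 + A^-6 + A^6)
why: V(t) takes 3 values over 5 diagrams, fixing the grouping


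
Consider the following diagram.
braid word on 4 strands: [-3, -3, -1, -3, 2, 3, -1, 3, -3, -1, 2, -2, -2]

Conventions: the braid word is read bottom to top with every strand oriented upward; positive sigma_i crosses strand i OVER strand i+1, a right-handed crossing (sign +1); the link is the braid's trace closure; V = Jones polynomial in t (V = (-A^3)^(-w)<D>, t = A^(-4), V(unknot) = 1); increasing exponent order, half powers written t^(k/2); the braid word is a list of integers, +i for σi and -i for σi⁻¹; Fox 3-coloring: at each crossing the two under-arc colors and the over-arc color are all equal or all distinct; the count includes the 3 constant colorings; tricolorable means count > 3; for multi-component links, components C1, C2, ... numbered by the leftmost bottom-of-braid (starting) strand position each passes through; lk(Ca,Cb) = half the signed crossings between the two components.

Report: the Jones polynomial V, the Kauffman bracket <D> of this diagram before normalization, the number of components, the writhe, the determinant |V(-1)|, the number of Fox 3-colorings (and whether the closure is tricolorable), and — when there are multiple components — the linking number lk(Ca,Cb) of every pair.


V(t) = -t^-7 + t^-6 - t^-5 + t^-4 + t^-2
bracket: -A^-7 - A + A^5 - A^9 + A^13, w = -5
1 component, writhe -5, over 13 crossings
det 5, colorings 3 of 3^13 — not tricolorable
observation: w = -5 (over 13 crossings) is diagram-only; (-A^3)^(5) removes it from V


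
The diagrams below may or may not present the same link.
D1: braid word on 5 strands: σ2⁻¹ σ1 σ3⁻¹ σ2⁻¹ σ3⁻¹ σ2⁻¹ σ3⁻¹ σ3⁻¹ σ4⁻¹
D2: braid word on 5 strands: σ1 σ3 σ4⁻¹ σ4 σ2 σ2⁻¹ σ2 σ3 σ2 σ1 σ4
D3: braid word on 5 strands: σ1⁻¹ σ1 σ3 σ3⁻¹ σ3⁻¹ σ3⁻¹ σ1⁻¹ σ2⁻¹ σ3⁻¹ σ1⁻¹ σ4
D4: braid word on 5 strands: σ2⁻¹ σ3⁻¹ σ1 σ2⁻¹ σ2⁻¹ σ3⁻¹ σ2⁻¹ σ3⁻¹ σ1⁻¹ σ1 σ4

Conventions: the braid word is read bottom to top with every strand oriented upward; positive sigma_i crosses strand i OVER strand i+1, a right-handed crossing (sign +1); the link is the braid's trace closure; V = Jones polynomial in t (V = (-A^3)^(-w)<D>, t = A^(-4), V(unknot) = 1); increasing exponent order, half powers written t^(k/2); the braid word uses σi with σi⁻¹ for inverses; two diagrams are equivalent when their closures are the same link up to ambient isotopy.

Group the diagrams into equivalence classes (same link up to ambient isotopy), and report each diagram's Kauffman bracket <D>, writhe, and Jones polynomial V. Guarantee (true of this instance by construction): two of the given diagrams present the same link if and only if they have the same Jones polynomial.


classes: {D1, D4} | {D2} | {D3}
V(D1) = t^(-15/2) - t^(-13/2) - t^(-9/2) - t^(-5/2)  [9 crossings, <D> = A^-11 + A^-3 + A^5 - A^9, w = -7]
V(D2) = -t^(3/2) - 2t^(7/2) + t^(9/2) - t^(11/2) + t^(13/2)  (w +7, c 11, <D> = -A^-5 + A^-1 - A^3 + 2A^7 + A^15)
V(D3) = t^(-13/2) - t^(-11/2) + t^(-9/2) - 2t^(-7/2) - t^(-3/2)  [11 crossings, <D> = A^-9 + 2A^-1 - A^3 + A^7 - A^11, w = -5]
D4 (bracket A^-5 + A^3 + A^11 - A^15; 11 crossings at w = -5): V = t^(-15/2) - t^(-13/2) - t^(-9/2) - t^(-5/2)
insight: comparing 4 Jones polynomials yields 3 groups


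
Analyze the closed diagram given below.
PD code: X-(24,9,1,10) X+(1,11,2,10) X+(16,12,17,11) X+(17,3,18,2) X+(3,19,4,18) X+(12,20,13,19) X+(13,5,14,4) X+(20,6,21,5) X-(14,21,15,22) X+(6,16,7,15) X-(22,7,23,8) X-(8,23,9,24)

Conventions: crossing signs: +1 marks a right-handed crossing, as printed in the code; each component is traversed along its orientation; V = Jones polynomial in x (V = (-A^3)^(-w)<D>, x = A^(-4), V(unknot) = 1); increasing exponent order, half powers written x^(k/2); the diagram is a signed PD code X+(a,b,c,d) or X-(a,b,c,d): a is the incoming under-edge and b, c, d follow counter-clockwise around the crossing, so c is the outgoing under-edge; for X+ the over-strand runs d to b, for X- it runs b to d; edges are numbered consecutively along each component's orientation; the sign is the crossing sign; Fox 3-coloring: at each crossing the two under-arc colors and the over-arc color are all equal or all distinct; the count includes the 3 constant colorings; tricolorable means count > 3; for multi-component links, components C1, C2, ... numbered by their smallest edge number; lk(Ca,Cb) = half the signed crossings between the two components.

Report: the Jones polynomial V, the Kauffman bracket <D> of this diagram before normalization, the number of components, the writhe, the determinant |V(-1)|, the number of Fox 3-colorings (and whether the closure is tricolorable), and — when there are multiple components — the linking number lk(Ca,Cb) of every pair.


V = 2x - 2x^2 + 3x^3 - 3x^4 + 2x^5 - 2x^6 + x^7
<D> = A^-16 - 2A^-12 + 2A^-8 - 3A^-4 + 3 - 2A^4 + 2A^8 (w = +4)
1 component over 12 crossings, w = +4
9 Fox colorings among 3^12, |V(-1)| = 15: tricolorable
why: |V(-1)| = 15: so tricolorable, since 3 divides 15


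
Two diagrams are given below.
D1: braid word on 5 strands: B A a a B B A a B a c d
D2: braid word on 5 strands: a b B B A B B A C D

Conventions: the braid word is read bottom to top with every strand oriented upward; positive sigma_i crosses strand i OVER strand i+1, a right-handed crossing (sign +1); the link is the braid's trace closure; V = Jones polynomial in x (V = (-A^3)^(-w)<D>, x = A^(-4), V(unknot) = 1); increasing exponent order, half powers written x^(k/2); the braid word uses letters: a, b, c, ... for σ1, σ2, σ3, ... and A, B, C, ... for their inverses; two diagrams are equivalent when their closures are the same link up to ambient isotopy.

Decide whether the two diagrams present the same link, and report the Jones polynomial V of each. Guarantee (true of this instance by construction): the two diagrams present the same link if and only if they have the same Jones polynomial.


equivalent: no
V(D1) = x^-5 - 2x^-4 + 2x^-3 - 2x^-2 + 2x^-1 - 1 + x  (w 0, c 12, <D> = A^-4 - 1 + 2A^4 - 2A^8 + 2A^12 - 2A^16 + A^20)
V(D2) = -x^-4 + x^-3 + x^-1  [10 crossings, <D> = A^-14 + A^-6 - A^-2, w = -6]
key observation: comparing 2 Jones polynomials yields 2 groups


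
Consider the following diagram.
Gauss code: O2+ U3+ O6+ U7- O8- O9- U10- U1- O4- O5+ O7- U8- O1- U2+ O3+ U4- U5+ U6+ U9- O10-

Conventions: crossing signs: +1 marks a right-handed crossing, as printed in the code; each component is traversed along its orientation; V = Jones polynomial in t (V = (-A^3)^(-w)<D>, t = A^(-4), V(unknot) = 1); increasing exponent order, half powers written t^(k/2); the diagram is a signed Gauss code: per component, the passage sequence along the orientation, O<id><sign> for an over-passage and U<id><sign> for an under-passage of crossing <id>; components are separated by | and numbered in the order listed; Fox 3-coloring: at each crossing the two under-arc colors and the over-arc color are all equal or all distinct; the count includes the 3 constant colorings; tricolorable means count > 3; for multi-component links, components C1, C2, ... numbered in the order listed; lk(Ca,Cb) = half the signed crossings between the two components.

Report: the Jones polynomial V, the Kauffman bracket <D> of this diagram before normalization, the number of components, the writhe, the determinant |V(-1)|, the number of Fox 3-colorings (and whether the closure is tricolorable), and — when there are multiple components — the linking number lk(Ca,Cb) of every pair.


Jones polynomial: V(t) = -t^-5 + t^-4 - t^-3 + 2t^-2 - t^-1 + 2 - t
<D> = -A^-10 + 2A^-6 - A^-2 + 2A^2 - A^6 + A^10 - A^14; writhe -2
components 1, writhe -2 (10 crossings)
3-colorings: 9 of 3^10, det 9 — tricolorable
note: V spans 6 powers of t: at least 6 crossings in any diagram


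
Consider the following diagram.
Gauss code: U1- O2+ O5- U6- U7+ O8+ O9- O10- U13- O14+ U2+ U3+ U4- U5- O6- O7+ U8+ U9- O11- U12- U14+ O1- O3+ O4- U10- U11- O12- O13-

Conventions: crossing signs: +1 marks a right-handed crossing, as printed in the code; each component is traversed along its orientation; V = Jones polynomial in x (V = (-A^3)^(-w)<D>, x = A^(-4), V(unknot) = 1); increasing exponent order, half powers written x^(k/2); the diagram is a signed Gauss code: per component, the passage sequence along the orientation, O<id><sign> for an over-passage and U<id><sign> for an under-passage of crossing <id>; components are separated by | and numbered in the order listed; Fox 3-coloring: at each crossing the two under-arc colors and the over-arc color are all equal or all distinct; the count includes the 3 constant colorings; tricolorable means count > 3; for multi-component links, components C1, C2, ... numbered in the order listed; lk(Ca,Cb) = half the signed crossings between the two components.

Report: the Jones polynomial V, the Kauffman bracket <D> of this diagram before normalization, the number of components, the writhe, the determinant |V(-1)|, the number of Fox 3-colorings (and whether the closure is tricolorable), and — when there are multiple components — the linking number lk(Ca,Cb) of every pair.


V(x) = -x^-6 + x^-5 - x^-4 + 2x^-3 - x^-2 + x^-1
bracket: A^-8 - A^-4 + 2 - A^4 + A^8 - A^12, w = -4
1 component, writhe -4, over 14 crossings
det 7, colorings 3 of 3^14 — not tricolorable
observation: the span of V is 5, forcing >= 5 crossings in any diagram


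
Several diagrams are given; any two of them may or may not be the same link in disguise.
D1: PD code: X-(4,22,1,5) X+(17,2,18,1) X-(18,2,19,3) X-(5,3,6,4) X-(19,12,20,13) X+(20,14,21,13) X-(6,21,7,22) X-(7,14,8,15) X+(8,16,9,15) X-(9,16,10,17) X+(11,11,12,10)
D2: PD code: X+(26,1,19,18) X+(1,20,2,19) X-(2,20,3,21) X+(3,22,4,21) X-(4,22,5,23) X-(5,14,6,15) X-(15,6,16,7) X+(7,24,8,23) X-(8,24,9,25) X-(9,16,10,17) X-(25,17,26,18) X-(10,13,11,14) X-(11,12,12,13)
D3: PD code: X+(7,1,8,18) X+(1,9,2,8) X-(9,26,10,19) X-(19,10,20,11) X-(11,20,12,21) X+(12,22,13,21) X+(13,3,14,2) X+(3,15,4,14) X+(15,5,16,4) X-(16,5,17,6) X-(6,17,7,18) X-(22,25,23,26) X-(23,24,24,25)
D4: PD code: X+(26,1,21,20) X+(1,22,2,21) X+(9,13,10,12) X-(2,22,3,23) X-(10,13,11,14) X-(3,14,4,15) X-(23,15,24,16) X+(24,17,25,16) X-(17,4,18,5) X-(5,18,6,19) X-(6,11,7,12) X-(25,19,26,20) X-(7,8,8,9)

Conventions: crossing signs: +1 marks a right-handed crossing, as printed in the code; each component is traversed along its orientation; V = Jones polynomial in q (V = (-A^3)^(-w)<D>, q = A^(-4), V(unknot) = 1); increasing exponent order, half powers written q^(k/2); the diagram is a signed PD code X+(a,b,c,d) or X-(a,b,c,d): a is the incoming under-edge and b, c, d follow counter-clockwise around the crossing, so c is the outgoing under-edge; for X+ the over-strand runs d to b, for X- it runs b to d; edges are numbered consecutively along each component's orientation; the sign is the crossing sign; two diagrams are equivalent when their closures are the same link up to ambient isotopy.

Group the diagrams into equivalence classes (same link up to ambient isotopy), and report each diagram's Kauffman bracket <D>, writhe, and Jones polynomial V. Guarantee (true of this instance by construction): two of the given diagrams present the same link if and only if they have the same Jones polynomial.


equivalence classes: {D1} | {D2, D4} | {D3}
D1 (bracket A^-7 + A; 11 crossings at w = -3): V = -q^(-5/2) - q^(-1/2)
V(D2) = q^(-9/2) - q^(-5/2) - q^(-3/2) - q^(-1/2)  (w -5, c 13, <D> = A^-13 + A^-9 + A^-5 - A^3)
V(D3) = -q^(-3/2) - 2q^(1/2) + q^(3/2) - q^(5/2) + q^(7/2)  (w -1, c 13, <D> = -A^-17 + A^-13 - A^-9 + 2A^-5 + A^3)
D4 (bracket A^-13 + A^-9 + A^-5 - A^3; 13 crossings at w = -5): V = q^(-9/2) - q^(-5/2) - q^(-3/2) - q^(-1/2)
observation: V(q) takes 3 values over 4 diagrams, fixing the grouping


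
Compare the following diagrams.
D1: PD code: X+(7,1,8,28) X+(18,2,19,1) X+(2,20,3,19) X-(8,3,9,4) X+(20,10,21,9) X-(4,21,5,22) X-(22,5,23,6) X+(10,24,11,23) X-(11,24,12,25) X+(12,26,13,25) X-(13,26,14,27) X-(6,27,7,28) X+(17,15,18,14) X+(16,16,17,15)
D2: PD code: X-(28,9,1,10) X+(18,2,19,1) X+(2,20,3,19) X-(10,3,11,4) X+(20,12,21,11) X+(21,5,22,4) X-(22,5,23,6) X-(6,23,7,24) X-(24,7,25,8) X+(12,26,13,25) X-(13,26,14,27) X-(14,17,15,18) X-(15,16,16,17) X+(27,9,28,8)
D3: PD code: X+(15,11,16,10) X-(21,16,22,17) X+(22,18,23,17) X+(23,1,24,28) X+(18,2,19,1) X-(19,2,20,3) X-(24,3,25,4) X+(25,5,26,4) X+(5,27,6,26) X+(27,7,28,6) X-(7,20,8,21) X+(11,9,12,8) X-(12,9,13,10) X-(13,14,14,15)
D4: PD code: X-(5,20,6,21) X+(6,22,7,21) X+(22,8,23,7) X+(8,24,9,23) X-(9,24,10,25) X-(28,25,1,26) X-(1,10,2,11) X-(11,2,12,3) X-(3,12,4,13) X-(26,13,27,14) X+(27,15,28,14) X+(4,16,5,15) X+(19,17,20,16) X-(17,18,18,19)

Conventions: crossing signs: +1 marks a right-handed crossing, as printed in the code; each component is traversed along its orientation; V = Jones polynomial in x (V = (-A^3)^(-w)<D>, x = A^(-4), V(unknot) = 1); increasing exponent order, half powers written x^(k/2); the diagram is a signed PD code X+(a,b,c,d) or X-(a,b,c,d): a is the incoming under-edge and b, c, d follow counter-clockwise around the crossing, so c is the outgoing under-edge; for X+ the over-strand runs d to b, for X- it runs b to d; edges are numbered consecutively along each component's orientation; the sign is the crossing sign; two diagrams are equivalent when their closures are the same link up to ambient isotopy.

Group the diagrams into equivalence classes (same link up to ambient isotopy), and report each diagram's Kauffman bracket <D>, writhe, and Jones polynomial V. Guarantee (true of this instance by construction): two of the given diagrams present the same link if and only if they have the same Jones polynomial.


classes: {D1, D2} | {D3} | {D4}
V(D1) = -x^-3 + 2x^-2 - 2x^-1 + 3 - 2x + 2x^2 - x^3  [14 crossings, <D> = -A^-6 + 2A^-2 - 2A^2 + 3A^6 - 2A^10 + 2A^14 - A^18, w = +2]
D2 (bracket -A^-18 + 2A^-14 - 2A^-10 + 3A^-6 - 2A^-2 + 2A^2 - A^6; 14 crossings at w = -2): V = -x^-3 + 2x^-2 - 2x^-1 + 3 - 2x + 2x^2 - x^3
V(D3) = x + x^3 - x^4  (w +2, c 14, <D> = -A^-10 + A^-6 + A^2)
V(D4) = 1  [14 crossings, <D> = A^-6, w = -2]
note: 3 values of V(x) split the 4 diagrams


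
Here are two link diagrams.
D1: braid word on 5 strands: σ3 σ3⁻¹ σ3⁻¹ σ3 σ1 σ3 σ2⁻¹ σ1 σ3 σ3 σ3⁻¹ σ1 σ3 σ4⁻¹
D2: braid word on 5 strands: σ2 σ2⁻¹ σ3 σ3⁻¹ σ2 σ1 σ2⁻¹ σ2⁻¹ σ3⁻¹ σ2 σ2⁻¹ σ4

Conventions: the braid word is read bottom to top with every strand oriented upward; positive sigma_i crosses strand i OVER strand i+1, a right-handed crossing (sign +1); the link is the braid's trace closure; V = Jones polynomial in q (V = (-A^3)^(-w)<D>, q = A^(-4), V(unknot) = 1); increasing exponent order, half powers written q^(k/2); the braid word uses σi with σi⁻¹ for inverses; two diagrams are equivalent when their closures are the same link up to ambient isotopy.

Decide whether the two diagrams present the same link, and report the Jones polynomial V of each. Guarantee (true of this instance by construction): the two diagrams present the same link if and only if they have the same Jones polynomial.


equivalent: no
V(D1) = q^2 + 2q^4 - 2q^5 + q^6 - 2q^7 + q^8  (w +4, c 14, <D> = A^-20 - 2A^-16 + A^-12 - 2A^-8 + 2A^-4 + A^4)
D2 (bracket 1; 12 crossings at w = 0): V = 1
why: V(q) takes 2 values over 2 diagrams, fixing the grouping


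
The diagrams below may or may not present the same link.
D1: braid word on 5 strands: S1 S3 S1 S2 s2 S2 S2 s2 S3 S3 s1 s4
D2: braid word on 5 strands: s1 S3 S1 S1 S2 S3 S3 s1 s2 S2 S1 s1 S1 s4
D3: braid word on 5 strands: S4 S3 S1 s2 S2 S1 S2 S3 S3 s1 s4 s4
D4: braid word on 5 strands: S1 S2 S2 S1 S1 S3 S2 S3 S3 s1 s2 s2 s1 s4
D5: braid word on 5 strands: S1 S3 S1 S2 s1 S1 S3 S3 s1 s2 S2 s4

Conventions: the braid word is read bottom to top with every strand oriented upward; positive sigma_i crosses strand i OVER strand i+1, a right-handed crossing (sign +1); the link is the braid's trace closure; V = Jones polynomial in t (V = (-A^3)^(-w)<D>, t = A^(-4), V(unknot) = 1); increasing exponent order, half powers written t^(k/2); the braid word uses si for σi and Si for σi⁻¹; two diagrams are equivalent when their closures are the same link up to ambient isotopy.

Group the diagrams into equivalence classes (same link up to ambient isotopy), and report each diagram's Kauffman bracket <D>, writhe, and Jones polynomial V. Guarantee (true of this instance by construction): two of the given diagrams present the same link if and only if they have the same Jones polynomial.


grouping into links: {D1, D2, D3, D4, D5}
V(D1) = -t^-4 + t^-3 + t^-1  (w -4, c 12, <D> = A^-8 + 1 - A^4)
V(D2) = -t^-4 + t^-3 + t^-1  [14 crossings, <D> = A^-8 + 1 - A^4, w = -4]
V(D3) = -t^-4 + t^-3 + t^-1  (w -4, c 12, <D> = A^-8 + 1 - A^4)
D4 (bracket A^-8 + 1 - A^4; 14 crossings at w = -4): V = -t^-4 + t^-3 + t^-1
D5 (bracket A^-8 + 1 - A^4; 12 crossings at w = -4): V = -t^-4 + t^-3 + t^-1
why: one V(t) for all 5 diagrams — one class (guaranteed)


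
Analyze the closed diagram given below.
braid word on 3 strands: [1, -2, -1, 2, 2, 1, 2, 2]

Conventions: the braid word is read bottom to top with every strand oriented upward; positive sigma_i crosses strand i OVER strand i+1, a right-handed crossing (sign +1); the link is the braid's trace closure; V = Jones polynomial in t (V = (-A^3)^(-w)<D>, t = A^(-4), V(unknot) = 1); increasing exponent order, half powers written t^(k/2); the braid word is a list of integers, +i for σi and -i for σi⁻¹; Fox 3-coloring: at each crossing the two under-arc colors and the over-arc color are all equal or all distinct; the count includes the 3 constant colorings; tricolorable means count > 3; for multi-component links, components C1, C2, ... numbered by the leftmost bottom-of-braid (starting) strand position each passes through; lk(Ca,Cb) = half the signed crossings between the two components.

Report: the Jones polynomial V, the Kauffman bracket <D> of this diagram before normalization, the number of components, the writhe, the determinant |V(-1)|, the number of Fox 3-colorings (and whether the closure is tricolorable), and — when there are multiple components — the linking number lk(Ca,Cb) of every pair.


Jones polynomial: V(t) = t + t^3 - t^4
<D> = -A^-4 + 1 + A^8; writhe +4
components 1, writhe +4 (8 crossings)
3-colorings: 9 of 3^8, det 3 — tricolorable
note: V spans 3 powers of t: at least 3 crossings in any diagram


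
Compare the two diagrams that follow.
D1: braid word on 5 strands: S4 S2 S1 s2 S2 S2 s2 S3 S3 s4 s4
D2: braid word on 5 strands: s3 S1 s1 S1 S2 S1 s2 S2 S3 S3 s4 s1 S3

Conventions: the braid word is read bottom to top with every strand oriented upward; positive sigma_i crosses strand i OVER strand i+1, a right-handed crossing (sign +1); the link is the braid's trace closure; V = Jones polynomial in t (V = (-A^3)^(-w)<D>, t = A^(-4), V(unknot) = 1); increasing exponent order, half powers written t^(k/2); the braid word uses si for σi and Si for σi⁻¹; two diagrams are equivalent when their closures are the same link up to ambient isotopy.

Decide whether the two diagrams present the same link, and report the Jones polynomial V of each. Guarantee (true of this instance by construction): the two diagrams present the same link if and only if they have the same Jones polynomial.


equivalent: yes
V(D1) = -t^(-5/2) - t^(-1/2)  (w -3, c 11, <D> = A^-7 + A)
V(D2) = -t^(-5/2) - t^(-1/2)  (w -3, c 13, <D> = A^-7 + A)
why: one V(t) for all 2 diagrams — one class (guaranteed)


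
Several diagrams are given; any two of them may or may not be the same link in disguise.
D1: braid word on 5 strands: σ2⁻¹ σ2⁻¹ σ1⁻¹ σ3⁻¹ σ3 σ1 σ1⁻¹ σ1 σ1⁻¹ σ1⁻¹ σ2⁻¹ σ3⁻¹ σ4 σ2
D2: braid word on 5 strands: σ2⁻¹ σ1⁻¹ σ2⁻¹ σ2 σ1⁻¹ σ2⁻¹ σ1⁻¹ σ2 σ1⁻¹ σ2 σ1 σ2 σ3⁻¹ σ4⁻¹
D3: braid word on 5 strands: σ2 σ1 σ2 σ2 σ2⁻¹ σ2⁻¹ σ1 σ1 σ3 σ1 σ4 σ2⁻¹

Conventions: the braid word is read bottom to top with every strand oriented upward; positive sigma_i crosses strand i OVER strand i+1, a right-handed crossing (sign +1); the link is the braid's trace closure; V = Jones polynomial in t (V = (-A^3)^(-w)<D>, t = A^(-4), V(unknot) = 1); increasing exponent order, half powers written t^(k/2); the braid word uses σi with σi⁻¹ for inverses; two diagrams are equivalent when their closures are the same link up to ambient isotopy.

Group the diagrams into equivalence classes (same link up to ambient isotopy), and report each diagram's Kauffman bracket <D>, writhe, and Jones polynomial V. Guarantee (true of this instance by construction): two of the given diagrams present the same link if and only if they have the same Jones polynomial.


equivalence classes: {D1} | {D2} | {D3}
D1 (bracket A^-8 + 2 + A^8; 14 crossings at w = -4): V = t^-5 + 2t^-3 + t^-1
V(D2) = t^-3 + t^-2 + t^-1 + 1  (w -4, c 14, <D> = A^-12 + A^-8 + A^-4 + 1)
V(D3) = t + t^2 + t^3 + t^6  (w +6, c 12, <D> = A^-6 + A^6 + A^10 + A^14)
observation: V(t) takes 3 values over 3 diagrams, fixing the grouping


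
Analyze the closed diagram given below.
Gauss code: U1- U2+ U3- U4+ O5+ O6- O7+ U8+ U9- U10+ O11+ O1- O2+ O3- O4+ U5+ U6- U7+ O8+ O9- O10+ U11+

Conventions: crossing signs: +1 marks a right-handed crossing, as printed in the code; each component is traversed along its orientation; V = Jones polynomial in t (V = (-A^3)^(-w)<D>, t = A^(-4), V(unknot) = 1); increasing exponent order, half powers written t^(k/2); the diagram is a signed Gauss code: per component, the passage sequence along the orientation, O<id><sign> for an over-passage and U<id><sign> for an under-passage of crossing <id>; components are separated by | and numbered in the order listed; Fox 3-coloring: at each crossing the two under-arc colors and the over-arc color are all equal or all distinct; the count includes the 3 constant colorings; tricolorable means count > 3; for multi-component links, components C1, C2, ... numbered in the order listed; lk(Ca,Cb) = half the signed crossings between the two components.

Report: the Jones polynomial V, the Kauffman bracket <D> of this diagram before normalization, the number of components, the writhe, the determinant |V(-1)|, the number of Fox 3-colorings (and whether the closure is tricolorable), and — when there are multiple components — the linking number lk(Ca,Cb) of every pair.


Jones polynomial: V(t) = t + t^3 - t^4
<D> = A^-7 - A^-3 - A^5; writhe +3
components 1, writhe +3 (11 crossings)
3-colorings: 9 of 3^11, det 3 — tricolorable
note: w = +3 (over 11 crossings) is diagram-only; (-A^3)^(-3) removes it from V


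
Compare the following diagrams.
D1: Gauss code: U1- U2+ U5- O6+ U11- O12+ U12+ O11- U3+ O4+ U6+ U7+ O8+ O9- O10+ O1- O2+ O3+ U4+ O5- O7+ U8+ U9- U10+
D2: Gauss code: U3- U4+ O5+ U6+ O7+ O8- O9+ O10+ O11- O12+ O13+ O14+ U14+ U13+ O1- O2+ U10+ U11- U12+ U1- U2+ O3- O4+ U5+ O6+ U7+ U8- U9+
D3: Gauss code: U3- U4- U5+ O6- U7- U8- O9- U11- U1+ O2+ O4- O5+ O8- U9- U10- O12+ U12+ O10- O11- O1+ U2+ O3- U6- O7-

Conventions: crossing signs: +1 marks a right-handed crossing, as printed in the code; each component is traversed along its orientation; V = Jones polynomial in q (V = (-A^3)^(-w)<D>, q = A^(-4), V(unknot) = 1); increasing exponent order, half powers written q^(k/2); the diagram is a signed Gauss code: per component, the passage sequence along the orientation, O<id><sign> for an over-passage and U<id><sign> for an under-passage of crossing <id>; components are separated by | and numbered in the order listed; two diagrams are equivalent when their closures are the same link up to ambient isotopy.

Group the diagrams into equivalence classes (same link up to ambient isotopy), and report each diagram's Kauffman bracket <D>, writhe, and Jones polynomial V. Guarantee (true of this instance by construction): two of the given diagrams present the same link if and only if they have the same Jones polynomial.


grouping into links: {D1} | {D2} | {D3}
V(D1) = q - q^2 + 2q^3 - q^4 + q^5 - q^6  (w +4, c 12, <D> = -A^-12 + A^-8 - A^-4 + 2 - A^4 + A^8)
D2 (bracket -A^2 + A^6 + A^14; 14 crossings at w = +6): V = q + q^3 - q^4
V(D3) = -q^-4 + q^-3 + q^-1  [12 crossings, <D> = A^-8 + 1 - A^4, w = -4]
why: 3 classes among 3 diagrams; unequal V(q) rules out equality


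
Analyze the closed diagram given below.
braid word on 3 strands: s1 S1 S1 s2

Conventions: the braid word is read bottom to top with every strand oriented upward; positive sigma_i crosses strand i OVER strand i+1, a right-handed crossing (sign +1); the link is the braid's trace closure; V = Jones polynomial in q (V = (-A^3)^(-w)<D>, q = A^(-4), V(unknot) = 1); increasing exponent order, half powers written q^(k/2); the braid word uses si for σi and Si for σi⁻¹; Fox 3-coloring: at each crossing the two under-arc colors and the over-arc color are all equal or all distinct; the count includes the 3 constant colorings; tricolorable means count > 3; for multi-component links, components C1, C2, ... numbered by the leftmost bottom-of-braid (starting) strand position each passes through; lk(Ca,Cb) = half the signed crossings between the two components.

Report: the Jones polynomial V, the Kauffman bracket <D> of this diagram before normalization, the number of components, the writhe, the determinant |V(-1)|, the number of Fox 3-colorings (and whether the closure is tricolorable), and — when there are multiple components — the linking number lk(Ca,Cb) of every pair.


Jones polynomial: V(q) = 1
<D> = 1; writhe 0
components 1, writhe 0 (4 crossings)
3-colorings: 3 of 3^4, det 1 — not tricolorable
note: the word shrinks to σ1⁻¹ σ2 after cancelling


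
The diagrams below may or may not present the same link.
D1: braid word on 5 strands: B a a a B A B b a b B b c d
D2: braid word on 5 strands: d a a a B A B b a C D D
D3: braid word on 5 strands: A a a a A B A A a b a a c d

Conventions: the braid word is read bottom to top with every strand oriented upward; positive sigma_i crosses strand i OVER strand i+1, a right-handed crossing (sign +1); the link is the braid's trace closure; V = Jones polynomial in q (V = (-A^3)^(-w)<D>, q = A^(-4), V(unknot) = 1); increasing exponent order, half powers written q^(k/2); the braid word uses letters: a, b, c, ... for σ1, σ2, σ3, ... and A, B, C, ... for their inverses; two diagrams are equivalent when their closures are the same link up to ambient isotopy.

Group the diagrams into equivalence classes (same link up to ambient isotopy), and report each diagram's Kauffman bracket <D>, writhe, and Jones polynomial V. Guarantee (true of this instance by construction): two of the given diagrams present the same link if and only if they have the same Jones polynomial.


classes: {D1, D2, D3}
V(D1) = q + q^3 - q^4  [14 crossings, <D> = -A^-4 + 1 + A^8, w = +4]
D2 (bracket -A^-16 + A^-12 + A^-4; 12 crossings at w = 0): V = q + q^3 - q^4
V(D3) = q + q^3 - q^4  (w +4, c 14, <D> = -A^-4 + 1 + A^8)
insight: all 3 diagrams share one V(q), hence one class


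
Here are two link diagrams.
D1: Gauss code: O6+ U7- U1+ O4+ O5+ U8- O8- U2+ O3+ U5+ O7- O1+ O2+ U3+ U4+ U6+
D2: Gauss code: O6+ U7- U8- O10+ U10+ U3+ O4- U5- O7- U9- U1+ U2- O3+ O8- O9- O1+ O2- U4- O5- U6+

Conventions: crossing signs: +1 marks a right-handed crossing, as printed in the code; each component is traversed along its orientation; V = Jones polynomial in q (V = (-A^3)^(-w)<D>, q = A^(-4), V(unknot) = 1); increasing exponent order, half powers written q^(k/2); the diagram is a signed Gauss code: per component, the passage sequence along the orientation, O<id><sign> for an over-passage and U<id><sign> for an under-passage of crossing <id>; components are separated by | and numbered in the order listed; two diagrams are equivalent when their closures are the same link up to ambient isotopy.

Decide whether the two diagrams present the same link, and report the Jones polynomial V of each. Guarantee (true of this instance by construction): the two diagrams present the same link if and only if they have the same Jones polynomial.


same link: no
V(D1) = q + q^3 - q^4  [8 crossings, <D> = -A^-4 + 1 + A^8, w = +4]
D2 (bracket A^-2 + A^6 - A^10; 10 crossings at w = -2): V = -q^-4 + q^-3 + q^-1
note: V(q) takes 2 values over 2 diagrams, fixing the grouping


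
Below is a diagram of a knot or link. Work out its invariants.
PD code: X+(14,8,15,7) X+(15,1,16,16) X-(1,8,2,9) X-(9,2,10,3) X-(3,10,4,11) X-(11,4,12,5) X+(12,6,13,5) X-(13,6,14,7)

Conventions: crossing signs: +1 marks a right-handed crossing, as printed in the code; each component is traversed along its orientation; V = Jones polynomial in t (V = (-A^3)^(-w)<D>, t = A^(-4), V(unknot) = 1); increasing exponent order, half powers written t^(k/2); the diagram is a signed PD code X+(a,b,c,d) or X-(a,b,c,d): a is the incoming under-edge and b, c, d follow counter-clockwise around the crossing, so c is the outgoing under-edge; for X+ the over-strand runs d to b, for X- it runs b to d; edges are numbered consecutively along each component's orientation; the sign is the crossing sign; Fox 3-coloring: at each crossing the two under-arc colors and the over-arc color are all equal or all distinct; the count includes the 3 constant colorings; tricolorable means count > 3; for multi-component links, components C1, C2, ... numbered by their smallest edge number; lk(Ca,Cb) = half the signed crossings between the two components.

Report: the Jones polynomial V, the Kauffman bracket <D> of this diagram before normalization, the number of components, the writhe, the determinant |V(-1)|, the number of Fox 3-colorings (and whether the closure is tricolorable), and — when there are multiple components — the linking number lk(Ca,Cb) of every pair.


Jones polynomial: V(t) = -t^-4 + t^-3 + t^-1
<D> = A^-2 + A^6 - A^10; writhe -2
components 1, writhe -2 (8 crossings)
3-colorings: 9 of 3^8, det 3 — tricolorable
note: det 3 = |V(-1)|; divisible by 3, so tricolorable


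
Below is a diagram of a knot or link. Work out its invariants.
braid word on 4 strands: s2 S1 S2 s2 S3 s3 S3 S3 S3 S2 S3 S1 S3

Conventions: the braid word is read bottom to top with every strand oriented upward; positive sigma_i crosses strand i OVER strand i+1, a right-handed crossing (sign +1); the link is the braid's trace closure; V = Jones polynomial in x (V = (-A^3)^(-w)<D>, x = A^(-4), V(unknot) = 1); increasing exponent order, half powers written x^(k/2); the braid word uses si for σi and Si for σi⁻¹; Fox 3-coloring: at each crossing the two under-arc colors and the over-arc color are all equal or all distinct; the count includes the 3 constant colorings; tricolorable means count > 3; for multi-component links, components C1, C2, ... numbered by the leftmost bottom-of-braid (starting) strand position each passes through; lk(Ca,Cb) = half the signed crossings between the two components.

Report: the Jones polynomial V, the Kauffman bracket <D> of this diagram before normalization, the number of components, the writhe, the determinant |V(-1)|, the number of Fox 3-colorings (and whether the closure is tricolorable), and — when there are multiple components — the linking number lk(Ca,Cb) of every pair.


V(x) = -x^-9 + 2x^-8 - 3x^-7 + 3x^-6 - 3x^-5 + 3x^-4 - x^-3 + x^-2
bracket: -A^-13 + A^-9 - 3A^-5 + 3A^-1 - 3A^3 + 3A^7 - 2A^11 + A^15, w = -7
1 component, writhe -7, over 13 crossings
det 17, colorings 3 of 3^13 — not tricolorable
observation: V spans 7 powers of x: at least 7 crossings in any diagram


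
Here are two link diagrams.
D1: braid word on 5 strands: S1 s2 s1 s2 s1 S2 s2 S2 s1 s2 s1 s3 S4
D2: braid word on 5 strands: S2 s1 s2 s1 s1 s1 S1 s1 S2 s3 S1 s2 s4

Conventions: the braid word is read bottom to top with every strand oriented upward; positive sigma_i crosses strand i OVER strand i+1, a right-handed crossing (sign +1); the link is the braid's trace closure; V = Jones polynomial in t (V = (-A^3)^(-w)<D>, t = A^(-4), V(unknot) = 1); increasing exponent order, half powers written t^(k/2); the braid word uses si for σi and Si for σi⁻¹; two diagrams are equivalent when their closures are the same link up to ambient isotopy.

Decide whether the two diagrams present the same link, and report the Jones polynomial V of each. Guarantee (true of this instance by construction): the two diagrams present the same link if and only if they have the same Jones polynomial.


equivalent: no
D1 (bracket -A^-11 + A^-7 - A^-3 + 2A + A^9; 13 crossings at w = +5): V = -t^(3/2) - 2t^(7/2) + t^(9/2) - t^(11/2) + t^(13/2)
D2 (bracket -A^-3 + A^5 + A^9 + A^13; 13 crossings at w = +5): V = -t^(1/2) - t^(3/2) - t^(5/2) + t^(9/2)
key observation: 2 classes among 2 diagrams; unequal V(t) rules out equality


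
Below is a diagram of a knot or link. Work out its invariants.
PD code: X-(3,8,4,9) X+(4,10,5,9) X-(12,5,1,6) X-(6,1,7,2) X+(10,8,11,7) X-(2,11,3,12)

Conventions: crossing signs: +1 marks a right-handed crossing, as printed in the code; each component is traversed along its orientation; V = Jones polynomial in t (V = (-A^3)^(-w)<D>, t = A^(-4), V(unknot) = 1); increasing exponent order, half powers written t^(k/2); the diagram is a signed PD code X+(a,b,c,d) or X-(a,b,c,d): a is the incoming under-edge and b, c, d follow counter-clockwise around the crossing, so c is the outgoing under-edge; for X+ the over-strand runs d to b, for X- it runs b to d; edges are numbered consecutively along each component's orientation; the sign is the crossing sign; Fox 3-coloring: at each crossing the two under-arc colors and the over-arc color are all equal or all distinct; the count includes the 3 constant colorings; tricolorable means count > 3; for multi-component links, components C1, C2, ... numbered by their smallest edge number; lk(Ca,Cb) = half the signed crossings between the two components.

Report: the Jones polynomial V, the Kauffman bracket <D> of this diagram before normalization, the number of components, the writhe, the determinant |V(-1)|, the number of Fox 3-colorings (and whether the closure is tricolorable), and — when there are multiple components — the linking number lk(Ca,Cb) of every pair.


V(t) = -t^-4 + t^-3 + t^-1
bracket: A^-2 + A^6 - A^10, w = -2
1 component, writhe -2, over 6 crossings
det 3, colorings 9 of 3^6 — tricolorable
observation: |V(-1)| = 3: so tricolorable, since 3 divides 3
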